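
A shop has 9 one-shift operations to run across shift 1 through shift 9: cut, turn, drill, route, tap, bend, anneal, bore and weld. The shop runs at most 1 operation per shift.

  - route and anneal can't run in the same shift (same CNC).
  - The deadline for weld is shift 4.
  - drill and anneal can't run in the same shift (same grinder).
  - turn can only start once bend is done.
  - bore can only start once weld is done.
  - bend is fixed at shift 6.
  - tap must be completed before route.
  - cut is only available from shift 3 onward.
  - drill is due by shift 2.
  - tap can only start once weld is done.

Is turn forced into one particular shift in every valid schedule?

No

turn can be shift 7 (e.g. drill=shift 1, turn=shift 7, bend=shift 6, tap=shift 4, cut=shift 3, route=shift 5, weld=shift 2, bore=shift 8, anneal=shift 9) or shift 8 (e.g. bend -> shift 6; anneal -> shift 9; cut -> shift 3; bore -> shift 7; turn -> shift 8; weld -> shift 2; tap -> shift 4; drill -> shift 1; route -> shift 5).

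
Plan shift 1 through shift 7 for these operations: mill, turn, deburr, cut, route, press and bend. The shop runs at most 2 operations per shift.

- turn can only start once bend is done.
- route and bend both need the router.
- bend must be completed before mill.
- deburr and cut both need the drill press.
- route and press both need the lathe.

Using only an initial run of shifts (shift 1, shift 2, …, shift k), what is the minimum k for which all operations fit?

The precedence chain requires at least 2 distinct shifts.
With at most 2 per shift and 7 operations, at least 4 shifts are needed.
4 works (last occupied shift: shift 4): for example route in shift 3; press in shift 4; cut in shift 3; turn in shift 2; bend in shift 1; mill in shift 2; deburr in shift 1.

4 shifts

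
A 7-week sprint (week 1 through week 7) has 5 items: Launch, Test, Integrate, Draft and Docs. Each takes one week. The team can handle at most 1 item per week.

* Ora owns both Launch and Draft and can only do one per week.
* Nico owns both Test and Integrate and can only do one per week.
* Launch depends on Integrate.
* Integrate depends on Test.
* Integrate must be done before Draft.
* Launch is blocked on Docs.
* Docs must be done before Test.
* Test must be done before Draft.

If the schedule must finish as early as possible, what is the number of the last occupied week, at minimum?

week 5

The precedence chain requires at least 4 distinct weeks.
With at most 1 per week and 5 work items, at least 5 weeks are needed.
5 works (last occupied week: week 5): for example Integrate in week 3, Draft in week 5, Docs in week 1, Test in week 2, Launch in week 4.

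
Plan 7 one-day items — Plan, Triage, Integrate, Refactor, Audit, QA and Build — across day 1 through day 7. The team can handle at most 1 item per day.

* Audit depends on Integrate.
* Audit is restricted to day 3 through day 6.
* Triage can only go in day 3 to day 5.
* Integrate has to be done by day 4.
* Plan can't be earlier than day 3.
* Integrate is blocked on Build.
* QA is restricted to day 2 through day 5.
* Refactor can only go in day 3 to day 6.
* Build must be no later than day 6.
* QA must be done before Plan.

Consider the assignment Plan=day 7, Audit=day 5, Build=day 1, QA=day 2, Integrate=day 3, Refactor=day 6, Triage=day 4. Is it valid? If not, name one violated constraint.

Yes, all constraints hold

Integrate has to be done by day 4 — holds.
Build must be no later than day 6 — holds.
Audit depends on Integrate — holds.
QA is restricted to day 2 through day 5 — holds.
Integrate is blocked on Build — holds.
QA must be done before Plan — holds.
Triage can only go in day 3 to day 5 — holds.
The team can handle at most 1 item per day — holds.
Audit is restricted to day 3 through day 6 — holds.
Plan can't be earlier than day 3 — holds.
Refactor can only go in day 3 to day 6 — holds.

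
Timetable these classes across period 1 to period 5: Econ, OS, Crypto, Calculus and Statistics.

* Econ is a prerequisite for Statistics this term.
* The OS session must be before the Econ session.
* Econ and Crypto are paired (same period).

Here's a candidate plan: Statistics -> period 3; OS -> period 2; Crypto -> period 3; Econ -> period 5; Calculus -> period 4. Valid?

No. Econ is a prerequisite for Statistics this term is not satisfied.

Econ is a prerequisite for Statistics this term — violated.
The OS session must be before the Econ session — holds.
Econ and Crypto are paired (same period) — violated.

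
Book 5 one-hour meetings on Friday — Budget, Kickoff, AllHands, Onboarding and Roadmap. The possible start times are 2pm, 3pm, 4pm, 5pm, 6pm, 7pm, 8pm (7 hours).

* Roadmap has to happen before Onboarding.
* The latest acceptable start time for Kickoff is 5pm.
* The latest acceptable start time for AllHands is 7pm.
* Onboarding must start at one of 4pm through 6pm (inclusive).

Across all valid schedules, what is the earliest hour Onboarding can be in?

Onboarding is available from 4pm; Onboarding's own window allows nothing later than 6pm.
Onboarding at 4pm is achievable: AllHands=2pm, Budget=2pm, Onboarding=4pm, Roadmap=2pm, Kickoff=2pm.

4pm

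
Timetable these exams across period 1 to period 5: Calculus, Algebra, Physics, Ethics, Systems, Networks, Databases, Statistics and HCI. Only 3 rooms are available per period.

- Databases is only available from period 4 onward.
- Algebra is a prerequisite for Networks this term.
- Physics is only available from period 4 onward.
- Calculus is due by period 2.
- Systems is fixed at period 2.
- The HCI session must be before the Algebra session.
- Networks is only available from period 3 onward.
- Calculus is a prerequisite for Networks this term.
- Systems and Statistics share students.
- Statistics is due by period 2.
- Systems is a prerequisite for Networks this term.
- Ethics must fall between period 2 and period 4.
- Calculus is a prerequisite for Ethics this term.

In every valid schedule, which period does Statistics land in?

Statistics's window is period 1–period 2.
Systems is fixed at period 2, and Statistics can't share a period with Systems.
So Statistics must be period 1.

period 1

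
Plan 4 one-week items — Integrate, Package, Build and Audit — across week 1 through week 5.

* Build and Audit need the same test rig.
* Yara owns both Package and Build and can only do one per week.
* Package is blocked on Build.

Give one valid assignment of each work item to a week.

Audit -> week 2, Integrate -> week 1, Package -> week 2, Build -> week 1

Checking: Build(week 1) before Package(week 2); Package(week 2) != Build(week 1); Build(week 1) != Audit(week 2).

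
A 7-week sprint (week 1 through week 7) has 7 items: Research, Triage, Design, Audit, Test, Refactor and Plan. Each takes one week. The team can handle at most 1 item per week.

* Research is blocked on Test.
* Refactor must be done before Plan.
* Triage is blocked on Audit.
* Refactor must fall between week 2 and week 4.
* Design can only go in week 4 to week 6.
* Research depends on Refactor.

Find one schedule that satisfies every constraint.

Plan in week 7, Triage in week 6, Design in week 4, Research in week 3, Refactor in week 2, Audit in week 5, Test in week 1

Checking: Audit(week 5) before Triage(week 6); Refactor(week 2) before Research(week 3); Refactor(week 2) before Plan(week 7); Test(week 1) before Research(week 3); Refactor=week 2 in [week 2,week 4]; Design=week 4 in [week 4,week 6]; max 1 per week (cap 1).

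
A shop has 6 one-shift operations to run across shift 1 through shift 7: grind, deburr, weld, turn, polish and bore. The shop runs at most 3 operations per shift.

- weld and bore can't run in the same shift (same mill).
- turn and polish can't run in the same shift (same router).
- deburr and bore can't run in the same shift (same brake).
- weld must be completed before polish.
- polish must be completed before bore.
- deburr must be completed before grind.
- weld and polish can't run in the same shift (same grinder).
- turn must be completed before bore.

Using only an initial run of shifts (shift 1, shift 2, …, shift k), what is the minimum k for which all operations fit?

3

The precedence chain requires at least 3 distinct shifts.
With at most 3 per shift and 6 operations, at least 2 shifts are needed.
3 works (last occupied shift: shift 3): for example weld in shift 1; grind in shift 2; bore in shift 3; turn in shift 1; deburr in shift 1; polish in shift 2.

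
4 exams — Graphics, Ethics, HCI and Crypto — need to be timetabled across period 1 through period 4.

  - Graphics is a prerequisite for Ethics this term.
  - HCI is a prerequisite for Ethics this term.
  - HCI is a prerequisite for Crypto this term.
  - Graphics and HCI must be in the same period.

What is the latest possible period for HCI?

period 3

Downstream work caps HCI at period 3.
HCI at period 3 is achievable: Crypto=period 4, Graphics=period 3, Ethics=period 4, HCI=period 3.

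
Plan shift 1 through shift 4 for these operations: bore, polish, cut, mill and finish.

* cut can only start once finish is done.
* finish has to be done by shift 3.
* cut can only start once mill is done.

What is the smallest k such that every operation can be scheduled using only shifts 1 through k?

The precedence chain requires at least 2 distinct shifts.
2 works (last occupied shift: shift 2): for example cut -> shift 2, polish -> shift 1, bore -> shift 1, mill -> shift 1, finish -> shift 1.

2 shifts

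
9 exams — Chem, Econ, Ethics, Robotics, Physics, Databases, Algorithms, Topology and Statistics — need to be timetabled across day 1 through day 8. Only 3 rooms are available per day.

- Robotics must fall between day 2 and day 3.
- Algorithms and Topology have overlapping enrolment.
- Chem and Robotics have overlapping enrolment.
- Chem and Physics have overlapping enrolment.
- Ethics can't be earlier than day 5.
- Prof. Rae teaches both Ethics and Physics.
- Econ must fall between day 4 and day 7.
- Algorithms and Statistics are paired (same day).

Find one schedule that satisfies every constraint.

Algorithms -> day 3, Robotics -> day 2, Topology -> day 1, Chem -> day 1, Econ -> day 4, Databases -> day 1, Physics -> day 2, Ethics -> day 5, Statistics -> day 3

Checking: Ethics(day 5) != Physics(day 2); Chem(day 1) != Robotics(day 2); Algorithms(day 3) != Topology(day 1); Chem(day 1) != Physics(day 2); Algorithms = Statistics = day 3; Robotics=day 2 in [day 2,day 3]; Ethics=day 5 in [day 5,day 8]; Econ=day 4 in [day 4,day 7]; max 3 per day (cap 3).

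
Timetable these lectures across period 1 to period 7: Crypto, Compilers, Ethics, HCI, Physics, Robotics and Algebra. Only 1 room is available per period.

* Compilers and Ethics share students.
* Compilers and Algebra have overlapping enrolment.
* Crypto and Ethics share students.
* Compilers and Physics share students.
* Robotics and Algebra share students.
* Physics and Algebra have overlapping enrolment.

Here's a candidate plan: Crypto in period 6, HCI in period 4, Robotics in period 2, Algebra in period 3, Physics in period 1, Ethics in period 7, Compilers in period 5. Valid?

Valid

Crypto and Ethics share students — holds.
Robotics and Algebra share students — holds.
Compilers and Algebra have overlapping enrolment — holds.
Compilers and Ethics share students — holds.
Physics and Algebra have overlapping enrolment — holds.
Compilers and Physics share students — holds.
Only 1 room is available per period — holds.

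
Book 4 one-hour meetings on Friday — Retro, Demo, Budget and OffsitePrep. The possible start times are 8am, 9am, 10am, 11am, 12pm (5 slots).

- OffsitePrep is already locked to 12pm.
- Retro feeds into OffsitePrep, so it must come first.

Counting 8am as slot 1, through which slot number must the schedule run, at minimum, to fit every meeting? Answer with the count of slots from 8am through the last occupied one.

The precedence chain requires at least 2 distinct slots.
OffsitePrep can't be placed before 12pm — that is slot 5 counting from 8am — so the schedule must run through at least 5 slots.
5 works (last occupied slot: 12pm): for example OffsitePrep=12pm; Budget=8am; Retro=8am; Demo=8am.

5 slots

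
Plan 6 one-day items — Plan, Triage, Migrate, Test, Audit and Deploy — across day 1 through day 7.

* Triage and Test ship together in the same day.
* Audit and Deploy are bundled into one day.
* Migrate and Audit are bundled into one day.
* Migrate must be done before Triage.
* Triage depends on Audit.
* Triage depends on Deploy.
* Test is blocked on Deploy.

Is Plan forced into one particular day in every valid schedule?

Plan can be day 1 (e.g. Migrate in day 1, Test in day 2, Audit in day 1, Deploy in day 1, Plan in day 1, Triage in day 2) or day 2 (e.g. Audit=day 1; Migrate=day 1; Plan=day 2; Test=day 2; Triage=day 2; Deploy=day 1).

No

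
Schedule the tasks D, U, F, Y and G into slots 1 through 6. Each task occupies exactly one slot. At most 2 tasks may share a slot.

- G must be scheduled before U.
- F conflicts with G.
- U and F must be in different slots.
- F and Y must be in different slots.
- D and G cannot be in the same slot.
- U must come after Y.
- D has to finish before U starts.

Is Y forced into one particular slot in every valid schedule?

Y can be 1 (e.g. G -> 2, U -> 3, D -> 1, Y -> 1, F -> 4) or 2 (e.g. D -> 1; U -> 3; Y -> 2; F -> 1; G -> 2).

No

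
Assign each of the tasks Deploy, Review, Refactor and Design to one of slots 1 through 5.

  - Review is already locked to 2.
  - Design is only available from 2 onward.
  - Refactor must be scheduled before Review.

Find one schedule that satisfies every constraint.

Refactor -> 1; Deploy -> 1; Review -> 2; Design -> 2

Checking: Refactor(1) before Review(2); Design=2 in [2,5]; Review=2 in [2,2].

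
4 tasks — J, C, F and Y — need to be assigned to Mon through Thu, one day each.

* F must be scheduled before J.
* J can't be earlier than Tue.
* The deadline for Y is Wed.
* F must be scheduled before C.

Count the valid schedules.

42

Splitting on J: it can be Tue (9), Wed (15), Thu (18). Listing each branch's schedules as (C, F, Y):
J=Tue: (Tue,Mon,Mon) (Tue,Mon,Tue) (Tue,Mon,Wed) (Wed,Mon,Mon) (Wed,Mon,Tue) (Wed,Mon,Wed) (Thu,Mon,Mon) (Thu,Mon,Tue) (Thu,Mon,Wed) — 9.
J=Wed: (Tue,Mon,Mon) (Tue,Mon,Tue) (Tue,Mon,Wed) (Wed,Mon,Mon) (Wed,Mon,Tue) (Wed,Mon,Wed) (Wed,Tue,Mon) (Wed,Tue,Tue) (Wed,Tue,Wed) (Thu,Mon,Mon) (Thu,Mon,Tue) (Thu,Mon,Wed) (Thu,Tue,Mon) (Thu,Tue,Tue) (Thu,Tue,Wed) — 15.
J=Thu: (Tue,Mon,Mon) (Tue,Mon,Tue) (Tue,Mon,Wed) (Wed,Mon,Mon) (Wed,Mon,Tue) (Wed,Mon,Wed) (Wed,Tue,Mon) (Wed,Tue,Tue) (Wed,Tue,Wed) (Thu,Mon,Mon) (Thu,Mon,Tue) (Thu,Mon,Wed) (Thu,Tue,Mon) (Thu,Tue,Tue) (Thu,Tue,Wed) (Thu,Wed,Mon) (Thu,Wed,Tue) (Thu,Wed,Wed) — 18.
Summing: 9 + 15 + 18 = 42.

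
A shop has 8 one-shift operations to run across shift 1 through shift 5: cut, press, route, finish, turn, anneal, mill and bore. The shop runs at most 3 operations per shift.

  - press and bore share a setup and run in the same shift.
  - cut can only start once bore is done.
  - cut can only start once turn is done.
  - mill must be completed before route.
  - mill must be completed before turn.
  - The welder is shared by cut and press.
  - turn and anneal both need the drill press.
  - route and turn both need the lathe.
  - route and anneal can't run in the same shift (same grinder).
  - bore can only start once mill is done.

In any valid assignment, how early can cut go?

shift 3

Precedence pushes cut to at least shift 3.
cut at shift 3 is achievable: turn in shift 2; finish in shift 1; anneal in shift 1; press in shift 2; route in shift 3; cut in shift 3; bore in shift 2; mill in shift 1.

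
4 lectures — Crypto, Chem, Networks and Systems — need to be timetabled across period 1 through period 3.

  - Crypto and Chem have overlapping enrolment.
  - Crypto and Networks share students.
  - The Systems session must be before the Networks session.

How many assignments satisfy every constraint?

12

Splitting on Crypto: it can be period 1 (6), period 2 (4), period 3 (2). Listing each branch's schedules as (Chem, Networks, Systems) by period number:
Crypto=period 1: (2,2,1) (2,3,1) (2,3,2) (3,2,1) (3,3,1) (3,3,2) — 6.
Crypto=period 2: (1,3,1) (1,3,2) (3,3,1) (3,3,2) — 4.
Crypto=period 3: (1,2,1) (2,2,1) — 2.
Summing: 6 + 4 + 2 = 12.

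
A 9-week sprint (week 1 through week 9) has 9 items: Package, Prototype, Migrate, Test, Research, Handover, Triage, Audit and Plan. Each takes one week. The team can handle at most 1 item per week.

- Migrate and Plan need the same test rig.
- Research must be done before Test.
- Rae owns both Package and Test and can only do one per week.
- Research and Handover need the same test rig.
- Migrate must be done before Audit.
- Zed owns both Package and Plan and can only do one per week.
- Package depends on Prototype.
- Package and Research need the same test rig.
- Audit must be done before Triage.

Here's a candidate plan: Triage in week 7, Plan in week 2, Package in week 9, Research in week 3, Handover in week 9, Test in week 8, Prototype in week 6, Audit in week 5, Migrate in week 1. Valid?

Research must be done before Test — holds.
Rae owns both Package and Test and can only do one per week — holds.
Migrate must be done before Audit — holds.
Package and Research need the same test rig — holds.
Package depends on Prototype — holds.
Research and Handover need the same test rig — holds.
The team can handle at most 1 item per week — violated.
Zed owns both Package and Plan and can only do one per week — holds.
Audit must be done before Triage — holds.
Migrate and Plan need the same test rig — holds.

No. The team can handle at most 1 item per week is not satisfied.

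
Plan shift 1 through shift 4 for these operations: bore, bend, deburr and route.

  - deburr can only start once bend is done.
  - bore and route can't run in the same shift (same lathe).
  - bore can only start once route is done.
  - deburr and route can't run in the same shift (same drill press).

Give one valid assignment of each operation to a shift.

deburr in shift 2; route in shift 1; bend in shift 1; bore in shift 2

Checking: bend(shift 1) before deburr(shift 2); route(shift 1) before bore(shift 2); bore(shift 2) != route(shift 1); deburr(shift 2) != route(shift 1).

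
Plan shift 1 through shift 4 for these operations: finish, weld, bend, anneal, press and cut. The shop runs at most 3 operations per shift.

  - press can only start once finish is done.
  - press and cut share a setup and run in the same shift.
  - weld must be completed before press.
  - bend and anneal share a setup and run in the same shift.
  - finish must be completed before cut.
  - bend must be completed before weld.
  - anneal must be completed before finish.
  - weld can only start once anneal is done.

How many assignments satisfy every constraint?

Splitting on finish: it can be shift 2 (3), shift 3 (3). Listing each branch's schedules as (weld, bend, anneal, press, cut) by shift number:
finish=shift 2: (2,1,1,3,3) (2,1,1,4,4) (3,1,1,4,4) — 3.
finish=shift 3: (2,1,1,4,4) (3,1,1,4,4) (3,2,2,4,4) — 3.
Summing: 3 + 3 = 6.

6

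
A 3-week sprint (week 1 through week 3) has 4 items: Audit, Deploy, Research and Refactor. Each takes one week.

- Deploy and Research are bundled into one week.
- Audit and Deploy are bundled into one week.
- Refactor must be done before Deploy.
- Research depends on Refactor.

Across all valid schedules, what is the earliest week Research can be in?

Precedence pushes Research to at least week 2.
Research at week 2 is achievable: Research=week 2, Refactor=week 1, Deploy=week 2, Audit=week 2.

week 2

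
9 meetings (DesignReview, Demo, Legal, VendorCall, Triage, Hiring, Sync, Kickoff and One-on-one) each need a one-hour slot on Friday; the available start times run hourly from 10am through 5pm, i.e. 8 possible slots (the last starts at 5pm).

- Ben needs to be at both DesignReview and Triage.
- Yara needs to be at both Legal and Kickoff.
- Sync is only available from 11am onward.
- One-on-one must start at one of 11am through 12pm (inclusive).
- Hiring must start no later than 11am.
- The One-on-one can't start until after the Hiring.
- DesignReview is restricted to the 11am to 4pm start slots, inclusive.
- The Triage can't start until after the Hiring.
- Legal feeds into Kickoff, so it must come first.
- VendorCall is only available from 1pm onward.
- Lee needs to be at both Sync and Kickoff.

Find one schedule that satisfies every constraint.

DesignReview=11am; One-on-one=11am; Kickoff=12pm; Hiring=10am; VendorCall=1pm; Sync=11am; Triage=12pm; Demo=10am; Legal=10am

Checking: Legal(10am) before Kickoff(12pm); Hiring(10am) before Triage(12pm); Hiring(10am) before One-on-one(11am); DesignReview(11am) != Triage(12pm); Legal(10am) != Kickoff(12pm); Sync(11am) != Kickoff(12pm); Hiring=10am in [10am,11am]; One-on-one=11am in [11am,12pm]; Sync=11am in [11am,5pm]; VendorCall=1pm in [1pm,5pm]; DesignReview=11am in [11am,4pm].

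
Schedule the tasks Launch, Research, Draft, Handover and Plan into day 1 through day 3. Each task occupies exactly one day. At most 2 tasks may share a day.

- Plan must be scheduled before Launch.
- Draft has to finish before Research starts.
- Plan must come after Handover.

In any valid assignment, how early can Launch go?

Precedence pushes Launch to at least day 3.
Launch at day 3 is achievable: Research -> day 2, Draft -> day 1, Handover -> day 1, Plan -> day 2, Launch -> day 3.

day 3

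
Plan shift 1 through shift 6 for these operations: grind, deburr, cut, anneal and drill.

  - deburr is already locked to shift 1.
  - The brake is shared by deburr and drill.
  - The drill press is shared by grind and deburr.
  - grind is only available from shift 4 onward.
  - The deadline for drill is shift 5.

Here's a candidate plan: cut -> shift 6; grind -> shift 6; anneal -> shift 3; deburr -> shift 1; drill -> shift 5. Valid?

deburr is already locked to shift 1 — holds.
The deadline for drill is shift 5 — holds.
grind is only available from shift 4 onward — holds.
The drill press is shared by grind and deburr — holds.
The brake is shared by deburr and drill — holds.

Yes, all constraints hold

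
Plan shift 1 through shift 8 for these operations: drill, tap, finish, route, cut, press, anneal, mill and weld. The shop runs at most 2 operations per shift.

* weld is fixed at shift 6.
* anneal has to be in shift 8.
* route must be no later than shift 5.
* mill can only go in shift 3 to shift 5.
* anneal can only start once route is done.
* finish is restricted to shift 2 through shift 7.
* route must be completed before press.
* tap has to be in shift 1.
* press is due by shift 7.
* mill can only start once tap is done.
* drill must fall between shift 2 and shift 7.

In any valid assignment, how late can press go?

Precedence pushes press to at least shift 2; press's own window allows nothing later than shift 7.
press at shift 7 is achievable: press -> shift 7, weld -> shift 6, drill -> shift 2, cut -> shift 3, finish -> shift 2, route -> shift 1, anneal -> shift 8, mill -> shift 3, tap -> shift 1.

shift 7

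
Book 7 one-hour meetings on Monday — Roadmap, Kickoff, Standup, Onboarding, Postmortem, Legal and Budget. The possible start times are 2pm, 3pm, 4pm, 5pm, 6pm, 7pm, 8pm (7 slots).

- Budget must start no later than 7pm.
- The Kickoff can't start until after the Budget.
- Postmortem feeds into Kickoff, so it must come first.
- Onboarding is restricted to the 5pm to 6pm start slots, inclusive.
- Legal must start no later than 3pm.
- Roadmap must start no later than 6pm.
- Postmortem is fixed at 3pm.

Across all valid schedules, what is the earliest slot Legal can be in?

Legal's own window allows nothing later than 3pm.
Legal at 2pm is achievable: Standup=2pm, Onboarding=5pm, Kickoff=4pm, Roadmap=2pm, Postmortem=3pm, Legal=2pm, Budget=2pm.

2pm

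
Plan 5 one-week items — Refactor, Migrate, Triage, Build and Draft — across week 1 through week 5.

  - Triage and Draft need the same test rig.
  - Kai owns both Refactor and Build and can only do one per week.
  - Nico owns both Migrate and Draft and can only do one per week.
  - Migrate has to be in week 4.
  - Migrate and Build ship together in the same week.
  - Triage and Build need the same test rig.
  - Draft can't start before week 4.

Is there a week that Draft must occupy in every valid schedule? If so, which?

Draft's window is week 4–week 5.
Migrate is fixed at week 4, and Draft can't share a week with Migrate.
So Draft must be week 5.

week 5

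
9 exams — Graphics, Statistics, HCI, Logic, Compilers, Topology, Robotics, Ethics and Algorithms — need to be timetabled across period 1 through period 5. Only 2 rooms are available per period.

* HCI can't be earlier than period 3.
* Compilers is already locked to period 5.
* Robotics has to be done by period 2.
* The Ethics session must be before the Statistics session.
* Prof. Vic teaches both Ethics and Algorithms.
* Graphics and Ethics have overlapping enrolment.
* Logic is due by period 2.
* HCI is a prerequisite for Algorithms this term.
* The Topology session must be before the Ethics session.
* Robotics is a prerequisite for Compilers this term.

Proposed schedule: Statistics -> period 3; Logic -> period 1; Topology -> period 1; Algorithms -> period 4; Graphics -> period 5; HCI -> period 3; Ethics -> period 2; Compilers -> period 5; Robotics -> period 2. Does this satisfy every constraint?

Compilers is already locked to period 5 — holds.
The Ethics session must be before the Statistics session — holds.
Prof. Vic teaches both Ethics and Algorithms — holds.
Only 2 rooms are available per period — holds.
HCI is a prerequisite for Algorithms this term — holds.
The Topology session must be before the Ethics session — holds.
Robotics has to be done by period 2 — holds.
Robotics is a prerequisite for Compilers this term — holds.
Logic is due by period 2 — holds.
Graphics and Ethics have overlapping enrolment — holds.
HCI can't be earlier than period 3 — holds.

Yes, all constraints hold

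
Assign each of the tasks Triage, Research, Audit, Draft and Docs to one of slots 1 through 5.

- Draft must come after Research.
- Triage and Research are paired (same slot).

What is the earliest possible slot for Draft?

Precedence pushes Draft to at least 2.
Draft at 2 is achievable: Draft -> 2, Triage -> 1, Research -> 1, Audit -> 1, Docs -> 1.

2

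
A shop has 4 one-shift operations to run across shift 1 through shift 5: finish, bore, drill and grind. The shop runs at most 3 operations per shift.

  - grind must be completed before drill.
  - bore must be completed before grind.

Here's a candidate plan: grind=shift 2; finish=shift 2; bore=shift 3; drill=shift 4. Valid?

grind must be completed before drill — holds.
bore must be completed before grind — violated.
The shop runs at most 3 operations per shift — holds.

No — it violates: bore must be completed before grind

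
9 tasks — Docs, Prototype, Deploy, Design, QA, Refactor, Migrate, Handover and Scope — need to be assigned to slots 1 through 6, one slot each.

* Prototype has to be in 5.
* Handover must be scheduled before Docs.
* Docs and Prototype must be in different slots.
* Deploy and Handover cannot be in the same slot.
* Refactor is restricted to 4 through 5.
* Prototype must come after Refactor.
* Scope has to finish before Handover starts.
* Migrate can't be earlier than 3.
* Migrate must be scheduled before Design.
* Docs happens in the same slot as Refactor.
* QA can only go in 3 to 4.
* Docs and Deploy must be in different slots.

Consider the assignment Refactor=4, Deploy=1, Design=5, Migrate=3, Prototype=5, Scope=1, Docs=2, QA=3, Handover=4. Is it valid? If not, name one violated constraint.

No — it violates: Handover must be scheduled before Docs

Migrate must be scheduled before Design — holds.
Refactor is restricted to 4 through 5 — holds.
Docs and Prototype must be in different slots — holds.
Prototype must come after Refactor — holds.
Scope has to finish before Handover starts — holds.
Prototype has to be in 5 — holds.
Handover must be scheduled before Docs — violated.
QA can only go in 3 to 4 — holds.
Docs and Deploy must be in different slots — holds.
Migrate can't be earlier than 3 — holds.
Docs happens in the same slot as Refactor — violated.
Deploy and Handover cannot be in the same slot — holds.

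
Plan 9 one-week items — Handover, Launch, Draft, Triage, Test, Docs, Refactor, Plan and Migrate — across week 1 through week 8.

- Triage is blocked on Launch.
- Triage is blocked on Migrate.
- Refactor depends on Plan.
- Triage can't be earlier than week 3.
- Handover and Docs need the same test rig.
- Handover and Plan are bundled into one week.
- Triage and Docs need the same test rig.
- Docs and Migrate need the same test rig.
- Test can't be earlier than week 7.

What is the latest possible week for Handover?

week 7

Handover must be in the same week as Plan, which can't be after week 7, so Handover is at most week 7.
Handover at week 7 is achievable: Test in week 7; Docs in week 2; Migrate in week 1; Refactor in week 8; Launch in week 1; Triage in week 3; Draft in week 1; Handover in week 7; Plan in week 7.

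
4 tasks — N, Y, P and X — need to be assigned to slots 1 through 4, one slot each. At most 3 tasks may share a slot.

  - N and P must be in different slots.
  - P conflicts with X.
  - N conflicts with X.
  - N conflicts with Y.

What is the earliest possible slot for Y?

Y at 1 is achievable: P=1, Y=1, N=2, X=3.

1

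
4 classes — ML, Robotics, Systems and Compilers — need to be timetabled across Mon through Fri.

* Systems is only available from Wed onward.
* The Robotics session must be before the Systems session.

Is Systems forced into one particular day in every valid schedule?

Systems can be Wed (e.g. Systems=Wed; Robotics=Mon; ML=Mon; Compilers=Mon) or Thu (e.g. Robotics in Mon; ML in Mon; Compilers in Mon; Systems in Thu).

No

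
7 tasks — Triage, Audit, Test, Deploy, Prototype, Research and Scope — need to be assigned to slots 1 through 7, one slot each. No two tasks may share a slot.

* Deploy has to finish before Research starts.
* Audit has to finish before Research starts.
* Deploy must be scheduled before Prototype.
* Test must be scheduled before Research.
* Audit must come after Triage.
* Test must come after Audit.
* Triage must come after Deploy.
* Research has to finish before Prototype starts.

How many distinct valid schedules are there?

7

Splitting on Triage: it can be 2 (5), 3 (2). Listing each branch's schedules as (Audit, Test, Deploy, Prototype, Research, Scope):
Triage=2: (3,4,1,6,5,7) (3,4,1,7,5,6) (3,4,1,7,6,5) (3,5,1,7,6,4) (4,5,1,7,6,3) — 5.
Triage=3: (4,5,1,7,6,2) (4,5,2,7,6,1) — 2.
Summing: 5 + 2 = 7.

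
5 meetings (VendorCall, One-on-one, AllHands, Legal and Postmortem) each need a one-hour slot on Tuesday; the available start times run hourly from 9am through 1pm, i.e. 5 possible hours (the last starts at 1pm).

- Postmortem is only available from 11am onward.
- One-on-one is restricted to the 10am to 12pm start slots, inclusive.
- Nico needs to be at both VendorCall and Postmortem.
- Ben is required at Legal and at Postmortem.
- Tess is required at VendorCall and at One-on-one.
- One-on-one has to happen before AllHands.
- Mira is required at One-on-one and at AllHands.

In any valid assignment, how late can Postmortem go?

Postmortem is available from 11am.
Postmortem at 1pm is achievable: VendorCall -> 9am, One-on-one -> 10am, Postmortem -> 1pm, Legal -> 9am, AllHands -> 11am.

1pm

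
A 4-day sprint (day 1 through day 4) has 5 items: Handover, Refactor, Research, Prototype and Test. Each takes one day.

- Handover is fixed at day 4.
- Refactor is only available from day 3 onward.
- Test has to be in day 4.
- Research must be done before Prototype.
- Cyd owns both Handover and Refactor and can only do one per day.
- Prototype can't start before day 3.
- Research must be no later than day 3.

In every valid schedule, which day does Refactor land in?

day 3

Refactor's window is day 3–day 4.
Handover is fixed at day 4, and Refactor can't share a day with Handover.
So Refactor must be day 3.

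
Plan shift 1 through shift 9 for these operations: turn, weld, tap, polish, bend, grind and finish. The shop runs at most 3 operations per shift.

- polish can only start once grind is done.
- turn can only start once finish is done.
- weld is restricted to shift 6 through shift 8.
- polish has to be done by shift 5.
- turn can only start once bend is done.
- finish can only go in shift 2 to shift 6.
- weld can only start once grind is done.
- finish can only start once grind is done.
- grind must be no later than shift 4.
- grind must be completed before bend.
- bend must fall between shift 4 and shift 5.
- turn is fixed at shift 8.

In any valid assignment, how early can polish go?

Precedence pushes polish to at least shift 2; polish's own window allows nothing later than shift 5.
polish at shift 2 is achievable: tap in shift 1, finish in shift 2, polish in shift 2, grind in shift 1, weld in shift 6, turn in shift 8, bend in shift 4.

shift 2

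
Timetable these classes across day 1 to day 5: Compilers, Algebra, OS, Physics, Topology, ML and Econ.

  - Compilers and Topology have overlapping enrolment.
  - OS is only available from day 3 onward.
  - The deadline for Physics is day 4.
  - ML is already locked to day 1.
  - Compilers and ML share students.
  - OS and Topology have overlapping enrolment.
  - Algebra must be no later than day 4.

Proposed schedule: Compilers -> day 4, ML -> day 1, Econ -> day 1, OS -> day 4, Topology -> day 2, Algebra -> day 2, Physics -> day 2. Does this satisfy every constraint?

Valid

OS and Topology have overlapping enrolment — holds.
Compilers and ML share students — holds.
Algebra must be no later than day 4 — holds.
Compilers and Topology have overlapping enrolment — holds.
The deadline for Physics is day 4 — holds.
OS is only available from day 3 onward — holds.
ML is already locked to day 1 — holds.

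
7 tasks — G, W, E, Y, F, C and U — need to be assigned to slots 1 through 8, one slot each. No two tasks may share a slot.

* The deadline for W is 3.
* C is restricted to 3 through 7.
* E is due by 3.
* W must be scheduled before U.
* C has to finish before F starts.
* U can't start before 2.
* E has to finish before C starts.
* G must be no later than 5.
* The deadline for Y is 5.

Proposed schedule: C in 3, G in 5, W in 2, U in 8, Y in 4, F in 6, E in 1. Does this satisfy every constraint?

Yes, all constraints hold

The deadline for Y is 5 — holds.
G must be no later than 5 — holds.
E is due by 3 — holds.
E has to finish before C starts — holds.
U can't start before 2 — holds.
No two tasks may share a slot — holds.
C is restricted to 3 through 7 — holds.
W must be scheduled before U — holds.
C has to finish before F starts — holds.
The deadline for W is 3 — holds.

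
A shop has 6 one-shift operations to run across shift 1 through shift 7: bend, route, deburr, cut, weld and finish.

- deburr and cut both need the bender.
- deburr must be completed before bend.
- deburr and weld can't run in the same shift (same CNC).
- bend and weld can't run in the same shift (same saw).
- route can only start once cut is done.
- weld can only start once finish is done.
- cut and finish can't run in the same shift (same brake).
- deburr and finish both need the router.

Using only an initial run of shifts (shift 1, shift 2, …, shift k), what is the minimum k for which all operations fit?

The precedence chain requires at least 2 distinct shifts.
Those bounds only give 2; check 3 shifts directly (anything shorter is at least as hard).
Could 3 shifts be enough, i.e. nothing placed later than shift 3? No: bend must come after deburr (at shift 1 or later) → {shift 2, shift 3}; deburr must come before bend (at shift 3 or earlier) → {shift 1, shift 2}; weld must come after finish (at shift 1 or later) → {shift 2, shift 3}; finish must come before weld (at shift 3 or earlier) → {shift 1, shift 2}; route must come after cut (at shift 1 or later) → {shift 2, shift 3}; cut must come before route (at shift 3 or earlier) → {shift 1, shift 2}; deburr, cut and finish must all be in different shifts (deburr/cut can't share; deburr/finish can't share; cut/finish can't share), but they are limited to deburr in {shift 1, shift 2}, cut in {shift 1, shift 2}, finish in {shift 1, shift 2} — together just 2 shifts: 3 operations can't fit in 2 distinct shifts.
So 3 shifts is not enough.
4 works (last occupied shift: shift 4): for example deburr=shift 1; weld=shift 4; finish=shift 3; bend=shift 2; route=shift 3; cut=shift 2.

4 shifts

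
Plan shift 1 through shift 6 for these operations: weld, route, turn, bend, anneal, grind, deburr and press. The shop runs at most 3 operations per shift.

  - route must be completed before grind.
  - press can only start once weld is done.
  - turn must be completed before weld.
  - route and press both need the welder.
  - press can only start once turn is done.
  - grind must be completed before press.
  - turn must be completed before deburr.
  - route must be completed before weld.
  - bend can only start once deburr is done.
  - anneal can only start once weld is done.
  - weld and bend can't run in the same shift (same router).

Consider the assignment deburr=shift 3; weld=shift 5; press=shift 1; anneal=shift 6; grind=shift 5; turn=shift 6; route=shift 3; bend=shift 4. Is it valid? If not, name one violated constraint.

No — it violates: press can only start once turn is done

grind must be completed before press — violated.
route must be completed before weld — holds.
press can only start once turn is done — violated.
weld and bend can't run in the same shift (same router) — holds.
anneal can only start once weld is done — holds.
The shop runs at most 3 operations per shift — holds.
bend can only start once deburr is done — holds.
press can only start once weld is done — violated.
route and press both need the welder — holds.
route must be completed before grind — holds.
turn must be completed before weld — violated.
turn must be completed before deburr — violated.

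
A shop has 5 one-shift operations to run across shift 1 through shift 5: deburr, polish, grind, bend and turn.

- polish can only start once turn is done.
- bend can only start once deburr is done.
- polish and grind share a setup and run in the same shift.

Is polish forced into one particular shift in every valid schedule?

polish can be shift 2 (e.g. polish -> shift 2; deburr -> shift 1; bend -> shift 2; turn -> shift 1; grind -> shift 2) or shift 3 (e.g. turn -> shift 1; grind -> shift 3; bend -> shift 2; polish -> shift 3; deburr -> shift 1).

No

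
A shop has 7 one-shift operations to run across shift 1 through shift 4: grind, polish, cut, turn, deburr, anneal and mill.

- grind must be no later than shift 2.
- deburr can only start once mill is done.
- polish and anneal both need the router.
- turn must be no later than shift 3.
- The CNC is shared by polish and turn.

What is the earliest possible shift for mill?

Downstream work caps mill at shift 3.
mill at shift 1 is achievable: anneal=shift 1, turn=shift 1, deburr=shift 2, polish=shift 2, grind=shift 1, cut=shift 1, mill=shift 1.

shift 1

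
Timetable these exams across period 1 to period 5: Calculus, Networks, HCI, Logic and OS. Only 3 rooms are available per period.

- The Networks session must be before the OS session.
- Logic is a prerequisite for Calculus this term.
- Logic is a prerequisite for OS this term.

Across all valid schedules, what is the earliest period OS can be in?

period 2

Precedence pushes OS to at least period 2.
OS at period 2 is achievable: Logic=period 1; OS=period 2; Networks=period 1; Calculus=period 2; HCI=period 1.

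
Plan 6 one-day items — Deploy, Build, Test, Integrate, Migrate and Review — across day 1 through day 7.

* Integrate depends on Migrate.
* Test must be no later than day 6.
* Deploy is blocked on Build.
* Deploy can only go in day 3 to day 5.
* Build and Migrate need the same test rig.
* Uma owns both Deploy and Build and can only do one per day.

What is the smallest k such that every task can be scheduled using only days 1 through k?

The precedence chain requires at least 2 distinct days.
Deploy can't be placed before day 3, so the schedule must run through at least day 3.
3 works (last occupied day: day 3): for example Test in day 1, Migrate in day 2, Deploy in day 3, Integrate in day 3, Build in day 1, Review in day 1.

3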